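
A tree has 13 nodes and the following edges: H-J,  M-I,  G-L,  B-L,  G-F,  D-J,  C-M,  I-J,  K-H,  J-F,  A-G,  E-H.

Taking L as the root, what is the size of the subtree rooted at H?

3

H's subtree: {H, K, E}, size 3.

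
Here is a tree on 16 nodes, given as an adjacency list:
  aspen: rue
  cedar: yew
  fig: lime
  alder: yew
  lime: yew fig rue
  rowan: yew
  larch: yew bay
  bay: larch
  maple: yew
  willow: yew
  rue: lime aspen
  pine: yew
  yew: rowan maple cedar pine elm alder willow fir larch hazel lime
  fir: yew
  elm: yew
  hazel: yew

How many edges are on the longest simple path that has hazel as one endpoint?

A farthest node from hazel is aspen.
The path hazel – yew – lime – rue – aspen has 4 edges.

4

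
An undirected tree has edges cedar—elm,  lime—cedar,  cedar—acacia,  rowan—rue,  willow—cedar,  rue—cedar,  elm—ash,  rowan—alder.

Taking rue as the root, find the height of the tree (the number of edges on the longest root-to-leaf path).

ash sits deepest: rue – cedar – elm – ash — 3 edges from the root.

3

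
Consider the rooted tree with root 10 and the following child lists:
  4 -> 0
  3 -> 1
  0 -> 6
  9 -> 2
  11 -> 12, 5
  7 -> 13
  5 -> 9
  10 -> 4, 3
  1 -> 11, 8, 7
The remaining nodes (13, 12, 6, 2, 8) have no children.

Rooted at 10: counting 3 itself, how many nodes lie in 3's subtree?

10

3's subtree: {3, 1, 8, 7, 11, 13, 12, 5, 9, 2}, size 10.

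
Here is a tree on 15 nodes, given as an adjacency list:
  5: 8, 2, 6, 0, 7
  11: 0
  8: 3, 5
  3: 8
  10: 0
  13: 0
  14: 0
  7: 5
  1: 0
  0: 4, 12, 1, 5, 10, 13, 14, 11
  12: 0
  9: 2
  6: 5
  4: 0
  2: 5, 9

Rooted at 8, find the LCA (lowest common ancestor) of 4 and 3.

Ancestors of 4 (toward the root): 4, 0, 5, 8.
Ancestors of 3: 3, 8.
The deepest node appearing in both lists is 8.

8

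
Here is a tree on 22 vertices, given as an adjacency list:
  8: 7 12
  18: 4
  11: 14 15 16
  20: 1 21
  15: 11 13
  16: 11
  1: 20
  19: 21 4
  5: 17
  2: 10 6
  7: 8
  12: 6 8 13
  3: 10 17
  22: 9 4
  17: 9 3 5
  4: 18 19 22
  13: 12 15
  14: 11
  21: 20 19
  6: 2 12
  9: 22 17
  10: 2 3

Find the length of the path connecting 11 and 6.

The path is 11–15–13–12–6, which has 4 edges.

4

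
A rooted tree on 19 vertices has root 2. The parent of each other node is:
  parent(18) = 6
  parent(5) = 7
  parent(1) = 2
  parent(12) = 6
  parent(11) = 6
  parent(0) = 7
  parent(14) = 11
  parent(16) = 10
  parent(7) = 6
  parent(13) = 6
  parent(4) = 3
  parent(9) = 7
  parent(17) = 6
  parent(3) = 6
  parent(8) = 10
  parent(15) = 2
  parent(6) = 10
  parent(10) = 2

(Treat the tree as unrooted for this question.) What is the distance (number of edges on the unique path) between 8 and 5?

The path is 8–10–6–7–5, which has 4 edges.

4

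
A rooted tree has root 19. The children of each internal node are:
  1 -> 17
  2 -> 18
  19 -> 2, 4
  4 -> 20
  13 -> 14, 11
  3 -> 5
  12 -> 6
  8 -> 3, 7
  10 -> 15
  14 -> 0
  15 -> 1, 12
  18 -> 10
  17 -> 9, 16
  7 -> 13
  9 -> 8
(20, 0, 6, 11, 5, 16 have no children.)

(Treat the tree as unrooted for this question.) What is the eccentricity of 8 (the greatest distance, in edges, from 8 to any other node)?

Distances from 8 peak at 10, attained at 20.
8-9-17-1-15-10-18-2-19-4-20

10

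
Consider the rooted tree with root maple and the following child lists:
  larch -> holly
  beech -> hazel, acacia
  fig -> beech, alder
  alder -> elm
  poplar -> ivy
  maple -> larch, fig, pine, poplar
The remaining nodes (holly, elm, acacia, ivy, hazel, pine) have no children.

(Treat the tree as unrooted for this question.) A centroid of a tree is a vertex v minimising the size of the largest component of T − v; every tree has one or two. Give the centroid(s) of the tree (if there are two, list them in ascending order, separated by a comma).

fig, maple

If fig is removed the pieces have sizes 6, 3, 2, all ≤ ⌊12/2⌋ = 6.
Its neighbour maple also leaves a largest component of size 6, so both are centroids.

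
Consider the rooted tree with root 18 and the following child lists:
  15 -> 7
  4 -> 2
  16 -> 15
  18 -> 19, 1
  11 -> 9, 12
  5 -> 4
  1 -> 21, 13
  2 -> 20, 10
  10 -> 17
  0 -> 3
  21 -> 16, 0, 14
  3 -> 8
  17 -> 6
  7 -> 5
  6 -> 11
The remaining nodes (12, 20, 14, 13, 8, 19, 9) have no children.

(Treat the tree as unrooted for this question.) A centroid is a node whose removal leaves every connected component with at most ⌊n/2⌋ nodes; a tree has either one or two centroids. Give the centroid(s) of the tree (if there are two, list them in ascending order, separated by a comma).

If 15 is removed the pieces have sizes 11, 10, all ≤ ⌊22/2⌋ = 11.
7 is adjacent to 15 and is also a centroid (the largest component after removing it is likewise 11).

7, 15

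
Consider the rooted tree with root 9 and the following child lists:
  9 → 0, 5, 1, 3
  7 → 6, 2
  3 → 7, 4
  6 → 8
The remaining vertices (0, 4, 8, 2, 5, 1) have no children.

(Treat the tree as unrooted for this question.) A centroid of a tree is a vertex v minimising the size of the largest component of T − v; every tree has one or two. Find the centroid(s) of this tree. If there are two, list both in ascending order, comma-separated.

3

Removing 3 splits the tree into components of sizes 4, 4, 1; the largest is 4 ≤ ⌊10/2⌋ = 5.
Every other node leaves some component of size > 5, so the centroid is unique.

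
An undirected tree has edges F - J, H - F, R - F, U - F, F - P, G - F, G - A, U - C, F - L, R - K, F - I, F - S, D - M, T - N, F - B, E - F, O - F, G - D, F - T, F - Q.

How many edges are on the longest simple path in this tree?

5

BFS from M reaches N last, at distance 5; BFS from N confirms no node is farther.
Path: M – D – G – F – T – N.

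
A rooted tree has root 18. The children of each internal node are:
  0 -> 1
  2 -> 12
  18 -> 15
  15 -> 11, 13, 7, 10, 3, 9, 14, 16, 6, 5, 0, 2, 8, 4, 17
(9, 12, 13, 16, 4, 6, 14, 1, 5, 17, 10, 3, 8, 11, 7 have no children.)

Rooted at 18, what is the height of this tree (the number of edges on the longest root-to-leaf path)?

3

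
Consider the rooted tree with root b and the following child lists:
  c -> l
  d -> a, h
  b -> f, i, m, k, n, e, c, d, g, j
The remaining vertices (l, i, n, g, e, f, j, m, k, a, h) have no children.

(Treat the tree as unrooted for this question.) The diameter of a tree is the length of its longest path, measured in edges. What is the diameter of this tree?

Starting from l, a farthest node is a at distance 4.
One longest path: l–c–b–d–a.
So the diameter is 4.

4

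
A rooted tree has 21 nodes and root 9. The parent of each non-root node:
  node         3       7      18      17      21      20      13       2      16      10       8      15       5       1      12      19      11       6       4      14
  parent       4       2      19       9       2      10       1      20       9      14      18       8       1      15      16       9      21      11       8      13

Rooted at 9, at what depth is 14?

7

Path from 9 to 14: 9 → 19 → 18 → 8 → 15 → 1 → 13 → 14, which has 7 edges.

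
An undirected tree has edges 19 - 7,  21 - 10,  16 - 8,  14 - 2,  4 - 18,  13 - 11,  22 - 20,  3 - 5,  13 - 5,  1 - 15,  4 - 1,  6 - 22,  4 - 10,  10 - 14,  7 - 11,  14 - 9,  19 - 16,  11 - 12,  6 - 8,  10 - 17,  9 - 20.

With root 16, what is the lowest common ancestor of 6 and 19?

16

Ancestors of 6 (toward the root): 6, 8, 16.
Ancestors of 19: 19, 16.
The deepest node appearing in both lists is 16.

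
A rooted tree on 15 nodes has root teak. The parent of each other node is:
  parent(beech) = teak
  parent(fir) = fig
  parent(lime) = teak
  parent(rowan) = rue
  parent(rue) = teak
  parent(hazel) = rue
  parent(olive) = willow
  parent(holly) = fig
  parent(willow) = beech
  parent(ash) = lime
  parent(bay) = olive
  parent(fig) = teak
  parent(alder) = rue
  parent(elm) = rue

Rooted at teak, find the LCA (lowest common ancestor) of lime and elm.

teak

Ancestors of lime (toward the root): lime, teak.
Ancestors of elm: elm, rue, teak.
The deepest node appearing in both lists is teak.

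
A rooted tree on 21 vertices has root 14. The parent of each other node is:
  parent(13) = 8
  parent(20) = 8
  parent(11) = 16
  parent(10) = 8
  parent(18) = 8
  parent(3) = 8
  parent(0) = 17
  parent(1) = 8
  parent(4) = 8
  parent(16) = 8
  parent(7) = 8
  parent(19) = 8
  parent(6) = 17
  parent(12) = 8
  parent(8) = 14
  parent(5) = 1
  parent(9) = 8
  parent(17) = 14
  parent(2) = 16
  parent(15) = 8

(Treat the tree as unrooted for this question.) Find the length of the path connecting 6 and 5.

5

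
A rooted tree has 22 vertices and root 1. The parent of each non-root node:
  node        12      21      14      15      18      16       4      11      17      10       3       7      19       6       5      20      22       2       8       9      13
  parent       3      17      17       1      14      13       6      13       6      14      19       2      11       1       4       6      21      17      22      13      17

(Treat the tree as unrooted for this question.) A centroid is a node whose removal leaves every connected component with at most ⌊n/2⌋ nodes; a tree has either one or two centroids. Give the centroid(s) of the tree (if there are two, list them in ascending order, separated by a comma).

Delete 17: the remaining components have sizes 7, 6, 3, 3, 2. Max 7 ≤ 11, so 17 is a centroid.
No neighbour of 17 does as well, so 17 is the unique centroid.

17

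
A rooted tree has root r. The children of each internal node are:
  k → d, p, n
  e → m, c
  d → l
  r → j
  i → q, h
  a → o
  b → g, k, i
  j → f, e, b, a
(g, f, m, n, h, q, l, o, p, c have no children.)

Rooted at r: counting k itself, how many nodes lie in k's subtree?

5

k's subtree: {k, n, d, p, l}, size 5.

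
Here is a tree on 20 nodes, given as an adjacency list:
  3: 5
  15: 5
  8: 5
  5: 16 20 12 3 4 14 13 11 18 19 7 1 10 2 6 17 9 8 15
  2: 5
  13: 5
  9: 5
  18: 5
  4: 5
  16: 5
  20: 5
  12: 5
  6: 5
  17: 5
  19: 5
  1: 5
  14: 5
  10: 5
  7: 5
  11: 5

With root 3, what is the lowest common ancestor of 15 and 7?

5

Path 15→root: 15 5 3; path 7→root: 7 5 3.
First common node: 5.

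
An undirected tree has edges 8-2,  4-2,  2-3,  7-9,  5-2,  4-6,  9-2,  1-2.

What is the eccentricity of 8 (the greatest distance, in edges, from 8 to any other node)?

3

A farthest node from 8 is 6 (7 also at distance 3).
The path 8 – 2 – 4 – 6 has 3 edges.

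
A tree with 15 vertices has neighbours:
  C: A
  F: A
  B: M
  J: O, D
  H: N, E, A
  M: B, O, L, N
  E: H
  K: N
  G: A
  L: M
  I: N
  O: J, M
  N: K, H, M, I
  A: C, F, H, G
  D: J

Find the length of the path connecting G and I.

4

G - A - H - N - I: 4 edges.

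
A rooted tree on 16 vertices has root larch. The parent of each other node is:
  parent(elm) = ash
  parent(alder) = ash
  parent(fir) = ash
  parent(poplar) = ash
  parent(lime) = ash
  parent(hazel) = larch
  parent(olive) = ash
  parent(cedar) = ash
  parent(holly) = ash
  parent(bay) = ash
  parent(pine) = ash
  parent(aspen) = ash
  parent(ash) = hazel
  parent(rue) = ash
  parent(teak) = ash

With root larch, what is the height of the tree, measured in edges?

3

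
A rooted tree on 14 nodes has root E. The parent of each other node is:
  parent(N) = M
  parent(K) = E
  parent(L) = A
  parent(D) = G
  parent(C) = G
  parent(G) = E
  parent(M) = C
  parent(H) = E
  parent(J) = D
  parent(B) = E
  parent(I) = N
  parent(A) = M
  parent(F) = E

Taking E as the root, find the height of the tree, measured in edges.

A deepest node is I, reached by E-G-C-M-N-I.
That path has 5 edges, so the height is 5.

5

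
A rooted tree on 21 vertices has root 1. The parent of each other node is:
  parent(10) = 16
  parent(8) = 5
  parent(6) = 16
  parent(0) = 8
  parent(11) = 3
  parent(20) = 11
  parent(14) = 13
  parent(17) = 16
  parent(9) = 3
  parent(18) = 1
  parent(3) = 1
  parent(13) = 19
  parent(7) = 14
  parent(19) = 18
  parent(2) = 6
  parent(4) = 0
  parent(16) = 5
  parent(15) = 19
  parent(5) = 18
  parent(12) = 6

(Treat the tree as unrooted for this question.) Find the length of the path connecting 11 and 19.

4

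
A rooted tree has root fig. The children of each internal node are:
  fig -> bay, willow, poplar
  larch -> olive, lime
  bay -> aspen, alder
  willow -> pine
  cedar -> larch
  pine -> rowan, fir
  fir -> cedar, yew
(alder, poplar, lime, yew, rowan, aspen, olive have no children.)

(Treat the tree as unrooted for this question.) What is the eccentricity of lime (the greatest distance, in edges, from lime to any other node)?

A farthest node from lime is alder (aspen also at distance 8).
The path lime–larch–cedar–fir–pine–willow–fig–bay–alder has 8 edges.

8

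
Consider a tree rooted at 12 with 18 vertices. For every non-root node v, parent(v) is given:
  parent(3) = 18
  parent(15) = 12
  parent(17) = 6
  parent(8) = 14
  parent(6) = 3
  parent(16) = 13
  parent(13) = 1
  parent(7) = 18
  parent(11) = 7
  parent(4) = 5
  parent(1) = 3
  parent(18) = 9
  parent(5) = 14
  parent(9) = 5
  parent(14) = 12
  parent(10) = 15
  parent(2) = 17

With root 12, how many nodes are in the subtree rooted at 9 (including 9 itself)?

Descendants of 9 (including itself): 9, 18, 7, 3, 11, 1, 6, 13, 17, 16, 2. That's 11.

11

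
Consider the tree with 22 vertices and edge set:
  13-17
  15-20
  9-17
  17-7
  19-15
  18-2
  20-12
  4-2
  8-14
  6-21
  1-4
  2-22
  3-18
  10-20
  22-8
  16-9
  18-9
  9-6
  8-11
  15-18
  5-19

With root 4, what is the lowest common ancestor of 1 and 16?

4

Path 1→root: 1 4; path 16→root: 16 9 18 2 4.
First common node: 4.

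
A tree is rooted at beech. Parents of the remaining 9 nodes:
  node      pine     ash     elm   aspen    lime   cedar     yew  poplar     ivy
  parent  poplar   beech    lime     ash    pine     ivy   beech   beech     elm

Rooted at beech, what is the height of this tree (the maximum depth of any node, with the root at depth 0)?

6

A deepest node is cedar, reached by beech – poplar – pine – lime – elm – ivy – cedar.
That path has 6 edges, so the height is 6.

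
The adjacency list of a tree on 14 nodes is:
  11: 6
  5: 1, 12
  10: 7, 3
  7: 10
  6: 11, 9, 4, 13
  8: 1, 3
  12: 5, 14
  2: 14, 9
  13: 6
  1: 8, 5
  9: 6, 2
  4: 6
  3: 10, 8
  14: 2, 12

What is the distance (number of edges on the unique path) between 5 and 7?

Walking from 5: 5 – 1 – 8 – 3 – 10 – 7. Length 5.

5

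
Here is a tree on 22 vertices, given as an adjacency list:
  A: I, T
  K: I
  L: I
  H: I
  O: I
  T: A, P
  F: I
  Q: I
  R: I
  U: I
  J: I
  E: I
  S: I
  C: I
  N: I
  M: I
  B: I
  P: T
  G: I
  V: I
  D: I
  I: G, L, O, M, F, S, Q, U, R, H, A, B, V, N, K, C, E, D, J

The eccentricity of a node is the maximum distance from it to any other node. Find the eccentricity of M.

4

Distances from M peak at 4, attained at P.
M-I-A-T-P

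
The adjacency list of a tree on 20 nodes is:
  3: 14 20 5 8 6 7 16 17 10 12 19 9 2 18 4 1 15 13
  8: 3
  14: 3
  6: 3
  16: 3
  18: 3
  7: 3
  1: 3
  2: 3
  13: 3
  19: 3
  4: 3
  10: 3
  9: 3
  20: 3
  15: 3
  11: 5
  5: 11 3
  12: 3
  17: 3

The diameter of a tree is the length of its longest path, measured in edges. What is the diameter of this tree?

BFS from 11 reaches 12 last, at distance 3; BFS from 12 confirms no node is farther.
Path: 11 - 5 - 3 - 12.

3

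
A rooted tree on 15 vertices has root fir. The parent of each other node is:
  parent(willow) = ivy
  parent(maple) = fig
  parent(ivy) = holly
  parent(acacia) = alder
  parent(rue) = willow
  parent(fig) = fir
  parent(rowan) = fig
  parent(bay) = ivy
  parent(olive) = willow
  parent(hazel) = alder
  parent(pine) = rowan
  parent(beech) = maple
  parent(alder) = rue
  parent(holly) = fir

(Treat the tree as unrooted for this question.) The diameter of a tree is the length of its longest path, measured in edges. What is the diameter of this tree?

9

A longest path is beech - maple - fig - fir - holly - ivy - willow - rue - alder - hazel, with 9 edges.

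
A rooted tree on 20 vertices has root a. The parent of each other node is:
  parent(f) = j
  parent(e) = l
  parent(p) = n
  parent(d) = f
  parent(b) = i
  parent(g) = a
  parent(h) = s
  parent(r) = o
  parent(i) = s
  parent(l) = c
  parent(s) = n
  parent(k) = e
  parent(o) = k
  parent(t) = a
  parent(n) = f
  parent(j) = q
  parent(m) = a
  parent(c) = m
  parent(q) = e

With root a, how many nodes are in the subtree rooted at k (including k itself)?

The subtree rooted at k contains: k, o, r — 3 nodes.

3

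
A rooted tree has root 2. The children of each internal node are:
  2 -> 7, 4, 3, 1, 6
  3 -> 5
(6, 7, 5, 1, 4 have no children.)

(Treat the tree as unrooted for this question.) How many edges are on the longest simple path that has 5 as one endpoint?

The node farthest from 5 is 6 (7, 4, 1 also at distance 3), via 5-3-2-6 — 3 edges.

3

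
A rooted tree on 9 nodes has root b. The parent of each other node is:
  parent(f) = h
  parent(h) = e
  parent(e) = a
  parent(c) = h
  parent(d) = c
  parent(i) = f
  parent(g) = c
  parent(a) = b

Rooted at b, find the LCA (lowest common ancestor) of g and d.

Ancestors of g (toward the root): g, c, h, e, a, b.
Ancestors of d: d, c, h, e, a, b.
The deepest node appearing in both lists is c.

c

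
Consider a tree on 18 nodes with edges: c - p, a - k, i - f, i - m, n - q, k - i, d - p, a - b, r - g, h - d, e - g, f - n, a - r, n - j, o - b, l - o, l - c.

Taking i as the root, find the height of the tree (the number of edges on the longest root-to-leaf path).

The longest root-to-leaf path is i–k–a–b–o–l–c–p–d–h (9 edges).

9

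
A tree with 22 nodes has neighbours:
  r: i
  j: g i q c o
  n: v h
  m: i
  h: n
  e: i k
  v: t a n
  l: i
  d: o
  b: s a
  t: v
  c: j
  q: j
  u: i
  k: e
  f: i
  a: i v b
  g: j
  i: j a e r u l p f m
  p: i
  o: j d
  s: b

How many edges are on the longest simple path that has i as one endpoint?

4

The node farthest from i is h, via i-a-v-n-h — 4 edges.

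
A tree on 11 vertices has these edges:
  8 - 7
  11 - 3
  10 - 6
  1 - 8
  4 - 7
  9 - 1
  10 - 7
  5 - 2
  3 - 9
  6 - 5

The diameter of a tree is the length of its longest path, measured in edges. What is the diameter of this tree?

BFS from 11 reaches 2 last, at distance 9; BFS from 2 confirms no node is farther.
Path: 11-3-9-1-8-7-10-6-5-2.

9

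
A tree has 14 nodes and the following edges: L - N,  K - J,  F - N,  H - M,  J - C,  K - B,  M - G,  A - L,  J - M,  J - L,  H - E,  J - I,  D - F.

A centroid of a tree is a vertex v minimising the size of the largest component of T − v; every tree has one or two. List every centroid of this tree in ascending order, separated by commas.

Removing J splits the tree into components of sizes 5, 4, 2, 1, 1; the largest is 5 ≤ ⌊14/2⌋ = 7.
No neighbour of J does as well, so J is the unique centroid.

J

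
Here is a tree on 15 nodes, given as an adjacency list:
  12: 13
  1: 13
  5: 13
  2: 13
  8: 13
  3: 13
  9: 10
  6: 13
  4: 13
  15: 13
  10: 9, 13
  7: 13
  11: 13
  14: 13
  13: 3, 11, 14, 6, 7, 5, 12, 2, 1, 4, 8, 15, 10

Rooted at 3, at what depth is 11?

2

3 – 13 – 11 — 2 edges.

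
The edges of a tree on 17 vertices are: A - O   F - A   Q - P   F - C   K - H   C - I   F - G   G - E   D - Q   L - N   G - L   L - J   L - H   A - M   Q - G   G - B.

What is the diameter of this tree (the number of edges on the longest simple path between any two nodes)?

Starting from I, a farthest node is K at distance 6.
One longest path: I – C – F – G – L – H – K.
So the diameter is 6.

6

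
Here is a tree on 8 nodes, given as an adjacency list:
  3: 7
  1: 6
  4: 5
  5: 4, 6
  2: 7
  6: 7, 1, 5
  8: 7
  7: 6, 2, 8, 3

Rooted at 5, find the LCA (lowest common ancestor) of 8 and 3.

7

Path 8→root: 8 7 6 5; path 3→root: 3 7 6 5.
First common node: 7.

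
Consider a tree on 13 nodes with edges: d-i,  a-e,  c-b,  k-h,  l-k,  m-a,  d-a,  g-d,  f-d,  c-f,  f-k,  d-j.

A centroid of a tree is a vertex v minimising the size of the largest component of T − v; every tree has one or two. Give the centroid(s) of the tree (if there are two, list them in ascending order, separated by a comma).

d

If d is removed the pieces have sizes 6, 3, 1, 1, 1, all ≤ ⌊13/2⌋ = 6.
Every other node leaves some component of size > 6, so the centroid is unique.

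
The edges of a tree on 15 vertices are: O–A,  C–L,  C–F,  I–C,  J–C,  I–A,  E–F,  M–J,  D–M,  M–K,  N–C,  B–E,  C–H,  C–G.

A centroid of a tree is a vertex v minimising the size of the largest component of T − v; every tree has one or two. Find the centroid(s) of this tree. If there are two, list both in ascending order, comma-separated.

C

Delete C: the remaining components have sizes 4, 3, 3, 1, 1, 1, 1. Max 4 ≤ 7, so C is a centroid.
No neighbour of C does as well, so C is the unique centroid.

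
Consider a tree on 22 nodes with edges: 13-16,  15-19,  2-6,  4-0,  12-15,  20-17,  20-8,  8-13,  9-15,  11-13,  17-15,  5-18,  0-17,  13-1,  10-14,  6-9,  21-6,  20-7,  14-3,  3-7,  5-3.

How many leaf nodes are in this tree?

The leaves are 1, 2, 4, 10, 11, 12, 16, 18, 19, 21.
That is 10 leaves.

10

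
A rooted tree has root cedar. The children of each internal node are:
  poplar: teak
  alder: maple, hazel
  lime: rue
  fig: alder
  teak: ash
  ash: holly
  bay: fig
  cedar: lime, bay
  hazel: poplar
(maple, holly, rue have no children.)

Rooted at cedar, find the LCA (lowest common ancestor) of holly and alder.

Ancestors of holly (toward the root): holly, ash, teak, poplar, hazel, alder, fig, bay, cedar.
Ancestors of alder: alder, fig, bay, cedar.
The deepest node appearing in both lists is alder.

alder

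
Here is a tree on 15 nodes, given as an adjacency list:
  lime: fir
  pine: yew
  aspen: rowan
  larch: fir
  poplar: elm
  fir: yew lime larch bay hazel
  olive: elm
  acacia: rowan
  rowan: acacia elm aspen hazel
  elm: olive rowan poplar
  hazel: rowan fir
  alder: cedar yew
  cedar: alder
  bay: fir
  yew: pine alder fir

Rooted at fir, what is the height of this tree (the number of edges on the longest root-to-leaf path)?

The longest root-to-leaf path is fir → hazel → rowan → elm → olive (4 edges).

4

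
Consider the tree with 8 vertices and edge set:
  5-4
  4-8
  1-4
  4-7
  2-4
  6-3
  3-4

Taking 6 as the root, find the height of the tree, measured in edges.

3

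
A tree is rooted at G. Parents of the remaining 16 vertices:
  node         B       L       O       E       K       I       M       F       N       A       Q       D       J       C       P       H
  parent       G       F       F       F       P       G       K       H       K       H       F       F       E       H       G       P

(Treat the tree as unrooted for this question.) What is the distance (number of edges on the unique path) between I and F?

4

The path is I - G - P - H - F, which has 4 edges.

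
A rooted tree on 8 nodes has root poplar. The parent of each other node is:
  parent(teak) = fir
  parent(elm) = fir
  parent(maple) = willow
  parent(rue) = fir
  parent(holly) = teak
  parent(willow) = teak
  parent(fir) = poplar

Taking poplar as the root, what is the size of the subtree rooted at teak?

4

The subtree rooted at teak contains: teak, willow, holly, maple — 4 nodes.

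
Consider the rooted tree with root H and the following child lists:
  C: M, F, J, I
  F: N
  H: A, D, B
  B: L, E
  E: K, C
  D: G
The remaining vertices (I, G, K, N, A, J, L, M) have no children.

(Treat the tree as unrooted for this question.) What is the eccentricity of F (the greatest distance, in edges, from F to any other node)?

6

Distances from F peak at 6, attained at G.
F–C–E–B–H–D–G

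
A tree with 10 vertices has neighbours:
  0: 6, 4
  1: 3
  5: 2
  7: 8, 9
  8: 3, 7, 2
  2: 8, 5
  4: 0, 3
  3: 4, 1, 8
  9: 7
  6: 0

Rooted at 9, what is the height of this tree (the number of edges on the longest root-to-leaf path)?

6

6 sits deepest: 9–7–8–3–4–0–6 — 6 edges from the root.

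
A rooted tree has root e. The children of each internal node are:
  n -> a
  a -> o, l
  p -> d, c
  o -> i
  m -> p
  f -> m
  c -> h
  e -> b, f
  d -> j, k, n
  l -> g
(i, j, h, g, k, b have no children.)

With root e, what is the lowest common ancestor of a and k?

d

Path a→root: a n d p m f e; path k→root: k d p m f e.
First common node: d.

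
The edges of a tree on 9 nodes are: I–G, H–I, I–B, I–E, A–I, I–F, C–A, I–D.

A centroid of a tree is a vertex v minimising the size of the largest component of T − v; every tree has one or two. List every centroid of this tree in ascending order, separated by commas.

I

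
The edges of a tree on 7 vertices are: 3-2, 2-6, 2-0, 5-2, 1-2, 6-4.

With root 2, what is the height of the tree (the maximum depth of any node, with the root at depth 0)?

2

The longest root-to-leaf path is 2 – 6 – 4 (2 edges).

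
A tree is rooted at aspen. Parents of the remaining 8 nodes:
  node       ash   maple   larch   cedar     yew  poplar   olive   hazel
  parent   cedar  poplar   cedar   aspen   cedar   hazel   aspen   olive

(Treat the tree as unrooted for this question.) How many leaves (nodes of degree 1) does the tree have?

4

Exactly 4 nodes have a single neighbour: ash, larch, maple, yew.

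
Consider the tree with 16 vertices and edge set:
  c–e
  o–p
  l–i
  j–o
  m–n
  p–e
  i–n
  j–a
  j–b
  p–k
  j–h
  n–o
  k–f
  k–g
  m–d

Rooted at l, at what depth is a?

5

Path from l to a: l – i – n – o – j – a, which has 5 edges.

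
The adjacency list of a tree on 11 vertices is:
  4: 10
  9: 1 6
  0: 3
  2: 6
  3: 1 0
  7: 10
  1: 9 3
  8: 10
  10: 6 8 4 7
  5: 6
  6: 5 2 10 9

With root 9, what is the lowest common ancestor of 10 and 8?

10's ancestor chain is 10, 6, 9 and 8's is 8, 10, 6, 9; they first meet at 10.

10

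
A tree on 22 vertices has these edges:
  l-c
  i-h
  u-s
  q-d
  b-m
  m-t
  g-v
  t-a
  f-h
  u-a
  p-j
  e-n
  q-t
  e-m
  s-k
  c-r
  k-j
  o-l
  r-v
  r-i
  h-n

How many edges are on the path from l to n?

The path is l - c - r - i - h - n, which has 5 edges.

5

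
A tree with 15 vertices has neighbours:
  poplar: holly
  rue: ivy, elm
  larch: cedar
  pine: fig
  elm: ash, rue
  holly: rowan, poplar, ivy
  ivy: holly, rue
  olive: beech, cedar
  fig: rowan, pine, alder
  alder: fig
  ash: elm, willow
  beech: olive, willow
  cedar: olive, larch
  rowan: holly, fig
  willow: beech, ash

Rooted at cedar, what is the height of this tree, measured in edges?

alder sits deepest: cedar-olive-beech-willow-ash-elm-rue-ivy-holly-rowan-fig-alder — 11 edges from the root.

11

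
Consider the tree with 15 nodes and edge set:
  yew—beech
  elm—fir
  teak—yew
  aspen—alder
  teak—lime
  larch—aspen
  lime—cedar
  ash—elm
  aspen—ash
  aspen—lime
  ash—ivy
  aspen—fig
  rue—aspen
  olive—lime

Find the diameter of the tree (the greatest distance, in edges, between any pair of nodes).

A longest path is beech - yew - teak - lime - aspen - ash - elm - fir, with 7 edges.

7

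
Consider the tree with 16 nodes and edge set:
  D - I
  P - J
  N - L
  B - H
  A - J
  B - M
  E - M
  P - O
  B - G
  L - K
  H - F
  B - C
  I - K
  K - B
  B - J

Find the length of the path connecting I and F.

4

Walking from I: I – K – B – H – F. Length 4.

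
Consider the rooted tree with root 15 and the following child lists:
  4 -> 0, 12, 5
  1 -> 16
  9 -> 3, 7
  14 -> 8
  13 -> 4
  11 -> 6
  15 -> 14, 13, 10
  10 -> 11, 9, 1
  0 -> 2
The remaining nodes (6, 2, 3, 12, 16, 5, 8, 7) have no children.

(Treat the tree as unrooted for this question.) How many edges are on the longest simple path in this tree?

7

BFS from 6 reaches 2 last, at distance 7; BFS from 2 confirms no node is farther.
Path: 6-11-10-15-13-4-0-2.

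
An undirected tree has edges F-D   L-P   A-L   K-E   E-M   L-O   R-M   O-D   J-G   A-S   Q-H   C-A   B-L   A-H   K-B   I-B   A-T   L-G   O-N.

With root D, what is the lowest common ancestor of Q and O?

Path Q→root: Q H A L O D; path O→root: O D.
First common node: O.

O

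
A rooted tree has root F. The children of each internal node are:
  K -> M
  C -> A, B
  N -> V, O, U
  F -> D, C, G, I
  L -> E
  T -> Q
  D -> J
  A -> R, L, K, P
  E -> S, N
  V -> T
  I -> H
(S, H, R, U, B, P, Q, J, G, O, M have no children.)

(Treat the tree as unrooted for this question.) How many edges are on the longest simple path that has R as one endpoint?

7

Distances from R peak at 7, attained at Q.
R-A-L-E-N-V-T-Q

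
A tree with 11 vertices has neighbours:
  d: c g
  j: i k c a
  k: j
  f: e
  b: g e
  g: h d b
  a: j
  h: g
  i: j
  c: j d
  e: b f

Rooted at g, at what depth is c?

Path from g to c: g–d–c, which has 2 edges.

2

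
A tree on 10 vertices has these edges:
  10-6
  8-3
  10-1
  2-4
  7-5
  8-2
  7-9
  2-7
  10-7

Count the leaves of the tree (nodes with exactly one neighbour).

6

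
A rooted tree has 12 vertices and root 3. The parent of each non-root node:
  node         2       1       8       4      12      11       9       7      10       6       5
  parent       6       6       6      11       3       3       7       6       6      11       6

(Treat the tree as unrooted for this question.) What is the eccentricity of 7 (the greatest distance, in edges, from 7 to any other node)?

A farthest node from 7 is 12.
The path 7 – 6 – 11 – 3 – 12 has 4 edges.

4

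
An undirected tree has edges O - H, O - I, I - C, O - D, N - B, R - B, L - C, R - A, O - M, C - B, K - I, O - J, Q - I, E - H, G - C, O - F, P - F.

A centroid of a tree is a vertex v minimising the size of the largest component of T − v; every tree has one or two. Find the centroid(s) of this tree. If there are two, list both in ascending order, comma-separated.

Removing I splits the tree into components of sizes 8, 7, 1, 1; the largest is 8 ≤ ⌊18/2⌋ = 9.
Every other node leaves some component of size > 9, so the centroid is unique.

I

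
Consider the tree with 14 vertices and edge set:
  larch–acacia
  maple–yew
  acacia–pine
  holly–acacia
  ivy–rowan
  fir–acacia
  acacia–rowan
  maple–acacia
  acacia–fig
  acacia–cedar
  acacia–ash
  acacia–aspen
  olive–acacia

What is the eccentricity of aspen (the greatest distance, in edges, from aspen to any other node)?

The node farthest from aspen is yew (ivy also at distance 3), via aspen–acacia–maple–yew — 3 edges.

3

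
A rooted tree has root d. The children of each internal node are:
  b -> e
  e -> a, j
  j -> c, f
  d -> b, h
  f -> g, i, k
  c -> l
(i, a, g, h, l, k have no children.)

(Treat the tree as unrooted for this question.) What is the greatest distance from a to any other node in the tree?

4

A farthest node from a is k (h, l, g, i also at distance 4).
The path a–e–j–f–k has 4 edges.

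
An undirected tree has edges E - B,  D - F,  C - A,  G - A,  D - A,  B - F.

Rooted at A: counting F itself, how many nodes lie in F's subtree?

The subtree rooted at F contains: F, B, E — 3 nodes.

3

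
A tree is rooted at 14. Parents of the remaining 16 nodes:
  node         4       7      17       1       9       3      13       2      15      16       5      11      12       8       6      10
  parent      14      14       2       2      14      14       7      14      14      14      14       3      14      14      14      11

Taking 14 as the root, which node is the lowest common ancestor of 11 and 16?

Ancestors of 11 (toward the root): 11, 3, 14.
Ancestors of 16: 16, 14.
The deepest node appearing in both lists is 14.

14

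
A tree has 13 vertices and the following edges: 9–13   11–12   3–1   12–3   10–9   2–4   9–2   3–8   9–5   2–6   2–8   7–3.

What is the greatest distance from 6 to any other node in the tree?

5

A farthest node from 6 is 11.
The path 6 – 2 – 8 – 3 – 12 – 11 has 5 edges.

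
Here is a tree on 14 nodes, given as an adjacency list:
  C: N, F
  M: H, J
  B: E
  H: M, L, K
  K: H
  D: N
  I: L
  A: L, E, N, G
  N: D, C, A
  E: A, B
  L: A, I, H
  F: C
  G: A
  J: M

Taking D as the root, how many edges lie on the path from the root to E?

Climbing from E to the root: E → A → N → D. That's 3 steps.

3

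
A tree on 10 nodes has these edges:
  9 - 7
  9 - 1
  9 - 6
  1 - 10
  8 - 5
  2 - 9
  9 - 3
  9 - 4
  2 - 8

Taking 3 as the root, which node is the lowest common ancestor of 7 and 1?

9

7's ancestor chain is 7, 9, 3 and 1's is 1, 9, 3; they first meet at 9.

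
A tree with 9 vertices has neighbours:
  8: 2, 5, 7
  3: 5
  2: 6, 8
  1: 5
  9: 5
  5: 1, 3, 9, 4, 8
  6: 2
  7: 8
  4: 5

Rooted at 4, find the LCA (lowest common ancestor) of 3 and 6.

Ancestors of 3 (toward the root): 3, 5, 4.
Ancestors of 6: 6, 2, 8, 5, 4.
The deepest node appearing in both lists is 5.

5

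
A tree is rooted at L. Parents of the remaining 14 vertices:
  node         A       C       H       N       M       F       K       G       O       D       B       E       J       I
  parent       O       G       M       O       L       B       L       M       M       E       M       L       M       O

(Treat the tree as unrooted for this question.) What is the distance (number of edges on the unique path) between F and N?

4

F – B – M – O – N: 4 edges.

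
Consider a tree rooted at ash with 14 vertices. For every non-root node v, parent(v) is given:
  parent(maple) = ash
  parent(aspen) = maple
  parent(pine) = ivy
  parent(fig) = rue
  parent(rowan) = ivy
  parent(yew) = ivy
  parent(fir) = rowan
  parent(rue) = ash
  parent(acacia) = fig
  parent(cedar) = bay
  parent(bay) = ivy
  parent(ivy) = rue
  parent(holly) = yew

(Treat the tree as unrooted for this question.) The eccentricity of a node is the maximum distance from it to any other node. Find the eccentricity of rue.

A farthest node from rue is cedar (aspen, fir, holly also at distance 3).
The path rue-ivy-bay-cedar has 3 edges.

3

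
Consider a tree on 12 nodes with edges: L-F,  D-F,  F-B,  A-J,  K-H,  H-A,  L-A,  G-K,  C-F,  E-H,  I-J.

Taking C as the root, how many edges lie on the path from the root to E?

Path from C to E: C → F → L → A → H → E, which has 5 edges.

5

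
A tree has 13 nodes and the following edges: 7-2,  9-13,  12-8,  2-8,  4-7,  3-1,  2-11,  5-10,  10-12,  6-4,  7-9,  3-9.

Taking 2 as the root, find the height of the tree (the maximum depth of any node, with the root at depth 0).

A deepest node is 5, reached by 2 → 8 → 12 → 10 → 5.
That path has 4 edges, so the height is 4.

4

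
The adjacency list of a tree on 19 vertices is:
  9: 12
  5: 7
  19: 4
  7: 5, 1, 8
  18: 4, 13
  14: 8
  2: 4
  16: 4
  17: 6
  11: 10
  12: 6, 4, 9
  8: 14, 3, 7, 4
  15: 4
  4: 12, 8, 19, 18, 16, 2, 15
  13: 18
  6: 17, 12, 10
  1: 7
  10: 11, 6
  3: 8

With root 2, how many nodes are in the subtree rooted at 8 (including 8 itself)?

6

Descendants of 8 (including itself): 8, 7, 3, 14, 5, 1. That's 6.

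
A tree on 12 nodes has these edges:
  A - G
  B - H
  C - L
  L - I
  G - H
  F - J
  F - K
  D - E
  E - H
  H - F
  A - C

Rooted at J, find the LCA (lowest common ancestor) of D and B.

H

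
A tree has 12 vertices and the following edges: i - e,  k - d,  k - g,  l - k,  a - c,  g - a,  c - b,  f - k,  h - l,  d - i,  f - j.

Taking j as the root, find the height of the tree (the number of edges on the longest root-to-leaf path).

6

The longest root-to-leaf path is j–f–k–g–a–c–b (6 edges).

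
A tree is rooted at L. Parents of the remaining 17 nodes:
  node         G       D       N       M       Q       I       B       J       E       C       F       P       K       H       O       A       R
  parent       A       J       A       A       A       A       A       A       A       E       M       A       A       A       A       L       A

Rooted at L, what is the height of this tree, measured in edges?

The longest root-to-leaf path is L–A–J–D (3 edges).

3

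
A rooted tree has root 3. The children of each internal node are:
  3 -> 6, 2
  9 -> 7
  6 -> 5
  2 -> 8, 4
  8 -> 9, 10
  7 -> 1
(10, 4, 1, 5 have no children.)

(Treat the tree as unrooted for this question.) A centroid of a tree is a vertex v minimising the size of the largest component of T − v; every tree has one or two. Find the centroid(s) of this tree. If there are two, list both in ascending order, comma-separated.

2, 8

If 8 is removed the pieces have sizes 5, 3, 1, all ≤ ⌊10/2⌋ = 5.
2 is adjacent to 8 and is also a centroid (the largest component after removing it is likewise 5).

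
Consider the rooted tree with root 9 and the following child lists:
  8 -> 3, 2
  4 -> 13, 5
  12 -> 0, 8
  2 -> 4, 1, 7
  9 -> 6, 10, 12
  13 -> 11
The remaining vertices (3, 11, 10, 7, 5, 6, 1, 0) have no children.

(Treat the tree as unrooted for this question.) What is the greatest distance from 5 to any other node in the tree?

Distances from 5 peak at 6, attained at 10 (6 also at distance 6).
5-4-2-8-12-9-10

6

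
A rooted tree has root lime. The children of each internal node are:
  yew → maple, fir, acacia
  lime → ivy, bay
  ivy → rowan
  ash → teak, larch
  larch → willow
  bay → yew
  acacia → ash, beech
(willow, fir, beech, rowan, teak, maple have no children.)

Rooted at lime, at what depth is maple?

lime → bay → yew → maple — 3 edges.

3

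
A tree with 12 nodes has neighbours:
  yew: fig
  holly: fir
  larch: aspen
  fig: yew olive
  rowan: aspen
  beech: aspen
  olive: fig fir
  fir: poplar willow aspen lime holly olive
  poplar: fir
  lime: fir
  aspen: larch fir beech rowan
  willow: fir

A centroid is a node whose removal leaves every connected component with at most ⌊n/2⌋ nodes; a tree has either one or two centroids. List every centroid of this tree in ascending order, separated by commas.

Removing fir splits the tree into components of sizes 4, 3, 1, 1, 1, 1; the largest is 4 ≤ ⌊12/2⌋ = 6.
Every other node leaves some component of size > 6, so the centroid is unique.

fir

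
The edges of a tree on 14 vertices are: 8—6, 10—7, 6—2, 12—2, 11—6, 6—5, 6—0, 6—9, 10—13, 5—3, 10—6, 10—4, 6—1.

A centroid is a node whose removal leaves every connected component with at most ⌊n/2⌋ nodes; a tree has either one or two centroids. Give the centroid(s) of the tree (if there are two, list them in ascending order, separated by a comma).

6

Removing 6 splits the tree into components of sizes 4, 2, 2, 1, 1, 1, 1, 1; the largest is 4 ≤ ⌊14/2⌋ = 7.
Every other node leaves some component of size > 7, so the centroid is unique.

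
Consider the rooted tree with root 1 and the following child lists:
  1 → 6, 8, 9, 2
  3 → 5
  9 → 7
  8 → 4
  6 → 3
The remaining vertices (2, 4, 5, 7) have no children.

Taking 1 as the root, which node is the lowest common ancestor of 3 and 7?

Ancestors of 3 (toward the root): 3, 6, 1.
Ancestors of 7: 7, 9, 1.
The deepest node appearing in both lists is 1.

1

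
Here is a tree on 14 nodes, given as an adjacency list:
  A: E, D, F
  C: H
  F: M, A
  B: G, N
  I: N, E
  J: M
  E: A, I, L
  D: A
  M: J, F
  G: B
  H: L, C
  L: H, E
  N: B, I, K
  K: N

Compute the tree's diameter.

8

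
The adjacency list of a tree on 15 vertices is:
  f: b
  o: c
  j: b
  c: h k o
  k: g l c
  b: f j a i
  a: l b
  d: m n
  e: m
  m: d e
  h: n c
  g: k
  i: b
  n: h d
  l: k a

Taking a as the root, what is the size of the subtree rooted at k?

Descendants of k (including itself): k, g, c, o, h, n, d, m, e. That's 9.

9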